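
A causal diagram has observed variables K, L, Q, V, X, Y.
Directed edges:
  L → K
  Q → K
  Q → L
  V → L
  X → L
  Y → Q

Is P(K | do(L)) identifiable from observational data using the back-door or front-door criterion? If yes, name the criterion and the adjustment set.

P(K|do(L)): backdoor, adjust for {Q}.

desc(L)\{L}={K}; candidates ⊆ {Q,V,X,Y}.
size 0: {}; under {} L still reaches {K,Q,V,X,Y} ∋ K.
{Q}: L⊥K given {Q} in G with L→· removed — back-door holds.
P(K|do(L)) = Σ_{Q} P(K|L,Q)·P(Q).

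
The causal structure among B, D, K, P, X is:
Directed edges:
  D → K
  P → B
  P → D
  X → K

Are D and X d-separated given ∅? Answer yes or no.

Bayes-Ball from D | ∅ reaches {B,K,P}.
X ∉ reach(D|∅) ⇒ D ⊥ X | ∅.

Yes — D ⊥ X | ∅.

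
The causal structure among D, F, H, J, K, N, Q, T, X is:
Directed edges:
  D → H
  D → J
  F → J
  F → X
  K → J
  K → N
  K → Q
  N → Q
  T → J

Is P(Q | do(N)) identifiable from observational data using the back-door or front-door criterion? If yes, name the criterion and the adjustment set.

P(Q|do(N)): backdoor, adjust for {K}.

desc(N)\{N}={Q}; candidates ⊆ {D,F,H,J,K,T,X}.
size 0: {}; under {} N still reaches {J,K,Q} ∋ Q.
{K}: N⊥Q given {K} in G with N→· removed — back-door holds.
P(Q|do(N)) = Σ_{K} P(Q|N,K)·P(K).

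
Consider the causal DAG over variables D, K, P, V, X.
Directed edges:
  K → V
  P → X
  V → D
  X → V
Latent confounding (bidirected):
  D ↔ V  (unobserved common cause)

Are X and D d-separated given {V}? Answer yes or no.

No — X and D are d-connected given {V}.

Bayes-Ball from X | {V} reaches {D,K,P}.
D ∈ reach(X|{V}) ⇒ X ⊥̸ D | {V}.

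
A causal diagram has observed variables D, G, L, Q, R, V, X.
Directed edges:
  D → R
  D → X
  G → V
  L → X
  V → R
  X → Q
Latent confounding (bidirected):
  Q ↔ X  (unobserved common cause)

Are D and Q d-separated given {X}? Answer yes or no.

No — D and Q are d-connected given {X}.

Bayes-Ball from D | {X} reaches {L,Q,R}.
Q ∈ reach(D|{X}) ⇒ D ⊥̸ Q | {X}.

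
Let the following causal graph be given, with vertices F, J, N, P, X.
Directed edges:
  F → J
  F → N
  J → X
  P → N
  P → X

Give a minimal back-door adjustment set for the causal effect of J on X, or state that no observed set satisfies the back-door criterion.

desc(J)\{J}={X}; candidates ⊆ {F,N,P}.
∅: J⊥X given ∅ in G with J→· removed — back-door holds.

J→X: minimal back-door set ∅.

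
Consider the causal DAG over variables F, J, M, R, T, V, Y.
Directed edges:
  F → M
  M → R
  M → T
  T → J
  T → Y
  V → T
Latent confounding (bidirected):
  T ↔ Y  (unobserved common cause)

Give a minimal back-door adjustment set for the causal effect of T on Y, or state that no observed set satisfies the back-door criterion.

T→Y: no observed back-door set.

desc(T)\{T}={J,Y}; candidates ⊆ {F,M,R,V}.
T↔Y: latent back-door arc(s) into T.
size 0: {}; under {} T still reaches {F,M,R,V,Y} ∋ Y.
size 1: {F}, {M}, {R} …(+1); under {F} T still reaches {M,R,V,Y} ∋ Y.
size 2: {F,M}, {F,R}, {F,V} …(+3); under {F,M} T still reaches {V,Y} ∋ Y.
T↔Y cannot be blocked by any observed set — no back-door set.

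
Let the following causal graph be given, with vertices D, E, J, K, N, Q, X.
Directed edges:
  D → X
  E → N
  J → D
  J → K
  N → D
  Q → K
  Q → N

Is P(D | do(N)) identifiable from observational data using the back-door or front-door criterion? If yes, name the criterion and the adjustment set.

desc(N)\{N}={D,X}; candidates ⊆ {E,J,K,Q}.
∅: N⊥D given ∅ in G with N→· removed — back-door holds.
P(D|do(N)) = P(D|N) — no adjustment needed.

P(D|do(N)): backdoor, adjust for ∅.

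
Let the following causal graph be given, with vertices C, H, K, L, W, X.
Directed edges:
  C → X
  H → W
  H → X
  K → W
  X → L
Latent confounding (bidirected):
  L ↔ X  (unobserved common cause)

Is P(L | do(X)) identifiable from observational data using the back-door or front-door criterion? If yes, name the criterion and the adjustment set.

P(L|do(X)): not identifiable (no BD/FD set).

desc(X)\{X}={L}; candidates ⊆ {C,H,K,W}.
X↔L: latent back-door arc(s) into X.
size 0: {}; under {} X still reaches {C,H,L,W} ∋ L.
size 1: {C}, {H}, {K} …(+1); under {C} X still reaches {H,L,W} ∋ L.
size 2: {C,H}, {C,K}, {C,W} …(+3); under {C,H} X still reaches {L} ∋ L.
X↔L cannot be blocked by any observed set — no back-door set.
No mediator lies on a directed X→…→L path.
Neither criterion identifies P(L|do(X)) in this graph.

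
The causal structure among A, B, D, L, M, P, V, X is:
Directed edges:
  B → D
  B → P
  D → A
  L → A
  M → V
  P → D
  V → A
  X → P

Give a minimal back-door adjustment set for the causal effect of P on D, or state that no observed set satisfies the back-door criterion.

desc(P)\{P}={A,D}; candidates ⊆ {B,L,M,V,X}.
size 0: {}; under {} P still reaches {A,B,D,X} ∋ D.
{B}: P⊥D given {B} in G with P→· removed — back-door holds.

P→D: minimal back-door set {B}.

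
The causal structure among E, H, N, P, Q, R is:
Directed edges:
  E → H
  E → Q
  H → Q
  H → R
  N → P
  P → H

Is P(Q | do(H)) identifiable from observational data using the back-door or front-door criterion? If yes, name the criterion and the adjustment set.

desc(H)\{H}={Q,R}; candidates ⊆ {E,N,P}.
size 0: {}; under {} H still reaches {E,N,P,Q} ∋ Q.
{E}: H⊥Q given {E} in G with H→· removed — back-door holds.
P(Q|do(H)) = Σ_{E} P(Q|H,E)·P(E).

P(Q|do(H)): backdoor, adjust for {E}.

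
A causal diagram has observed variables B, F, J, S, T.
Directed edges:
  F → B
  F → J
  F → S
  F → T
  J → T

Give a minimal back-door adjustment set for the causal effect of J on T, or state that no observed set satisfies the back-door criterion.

desc(J)\{J}={T}; candidates ⊆ {B,F,S}.
size 0: {}; under {} J still reaches {B,F,S,T} ∋ T.
{F}: J⊥T given {F} in G with J→· removed — back-door holds.

J→T: minimal back-door set {F}.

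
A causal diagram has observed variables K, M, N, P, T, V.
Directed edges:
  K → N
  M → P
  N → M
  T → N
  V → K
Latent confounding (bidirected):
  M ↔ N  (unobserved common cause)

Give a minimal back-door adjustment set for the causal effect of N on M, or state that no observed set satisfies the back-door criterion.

N→M: no observed back-door set.

desc(N)\{N}={M,P}; candidates ⊆ {K,T,V}.
N↔M: latent back-door arc(s) into N.
size 0: {}; under {} N still reaches {K,M,P,T,V} ∋ M.
size 1: {K}, {T}, {V}; under {K} N still reaches {M,P,T} ∋ M.
size 2: {K,T}, {K,V}, {T,V}; under {K,T} N still reaches {M,P} ∋ M.
N↔M cannot be blocked by any observed set — no back-door set.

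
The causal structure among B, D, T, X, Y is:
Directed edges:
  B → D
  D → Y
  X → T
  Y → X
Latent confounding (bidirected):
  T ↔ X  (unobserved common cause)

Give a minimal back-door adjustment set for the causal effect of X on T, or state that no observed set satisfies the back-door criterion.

desc(X)\{X}={T}; candidates ⊆ {B,D,Y}.
X↔T: latent back-door arc(s) into X.
size 0: {}; under {} X still reaches {B,D,T,Y} ∋ T.
size 1: {B}, {D}, {Y}; under {B} X still reaches {D,T,Y} ∋ T.
size 2: {B,D}, {B,Y}, {D,Y}; under {B,D} X still reaches {T,Y} ∋ T.
X↔T cannot be blocked by any observed set — no back-door set.

X→T: no observed back-door set.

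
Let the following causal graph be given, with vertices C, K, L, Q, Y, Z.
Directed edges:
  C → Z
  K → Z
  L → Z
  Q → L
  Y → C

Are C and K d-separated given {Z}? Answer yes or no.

No — C and K are d-connected given {Z}.

Bayes-Ball from C | {Z} reaches {K,L,Q,Y}.
K ∈ reach(C|{Z}) ⇒ C ⊥̸ K | {Z}.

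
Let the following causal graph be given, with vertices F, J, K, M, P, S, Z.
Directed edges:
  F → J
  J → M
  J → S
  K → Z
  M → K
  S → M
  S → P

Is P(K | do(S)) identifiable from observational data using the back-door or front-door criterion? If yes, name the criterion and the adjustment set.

P(K|do(S)): backdoor, adjust for {J}.

desc(S)\{S}={K,M,P,Z}; candidates ⊆ {F,J}.
size 0: {}; under {} S still reaches {F,J,K,M,Z} ∋ K.
{J}: S⊥K given {J} in G with S→· removed — back-door holds.
P(K|do(S)) = Σ_{J} P(K|S,J)·P(J).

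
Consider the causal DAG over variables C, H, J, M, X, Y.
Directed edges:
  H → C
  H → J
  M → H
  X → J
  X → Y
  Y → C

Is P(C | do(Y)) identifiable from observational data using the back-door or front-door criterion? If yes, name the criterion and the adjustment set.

desc(Y)\{Y}={C}; candidates ⊆ {H,J,M,X}.
∅: Y⊥C given ∅ in G with Y→· removed — back-door holds.
P(C|do(Y)) = P(C|Y) — no adjustment needed.

P(C|do(Y)): backdoor, adjust for ∅.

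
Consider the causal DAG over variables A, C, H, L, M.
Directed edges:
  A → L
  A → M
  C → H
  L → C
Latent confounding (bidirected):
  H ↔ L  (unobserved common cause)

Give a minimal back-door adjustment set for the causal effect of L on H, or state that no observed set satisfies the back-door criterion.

L→H: no observed back-door set.

desc(L)\{L}={C,H}; candidates ⊆ {A,M}.
L↔H: latent back-door arc(s) into L.
size 0: {}; under {} L still reaches {A,H,M} ∋ H.
size 1: {A}, {M}; under {A} L still reaches {H} ∋ H.
size 2: {A,M}; under {A,M} L still reaches {H} ∋ H.
L↔H cannot be blocked by any observed set — no back-door set.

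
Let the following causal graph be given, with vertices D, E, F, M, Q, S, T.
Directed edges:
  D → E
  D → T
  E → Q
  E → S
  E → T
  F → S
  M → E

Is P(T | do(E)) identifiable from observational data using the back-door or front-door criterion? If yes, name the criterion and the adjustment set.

desc(E)\{E}={Q,S,T}; candidates ⊆ {D,F,M}.
size 0: {}; under {} E still reaches {D,M,T} ∋ T.
{D}: E⊥T given {D} in G with E→· removed — back-door holds.
P(T|do(E)) = Σ_{D} P(T|E,D)·P(D).

P(T|do(E)): backdoor, adjust for {D}.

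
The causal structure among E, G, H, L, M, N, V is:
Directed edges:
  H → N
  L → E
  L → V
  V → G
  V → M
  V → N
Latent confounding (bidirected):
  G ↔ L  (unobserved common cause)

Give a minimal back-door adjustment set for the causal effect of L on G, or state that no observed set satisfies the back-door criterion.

desc(L)\{L}={E,G,M,N,V}; candidates ⊆ {H}.
L↔G: latent back-door arc(s) into L.
size 0: {}; under {} L still reaches {G} ∋ G.
size 1: {H}; under {H} L still reaches {G} ∋ G.
L↔G cannot be blocked by any observed set — no back-door set.

L→G: no observed back-door set.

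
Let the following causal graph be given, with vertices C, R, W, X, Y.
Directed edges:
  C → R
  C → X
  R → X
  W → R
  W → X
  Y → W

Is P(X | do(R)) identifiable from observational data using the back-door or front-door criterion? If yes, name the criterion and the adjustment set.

P(X|do(R)): backdoor, adjust for {C, W}.

desc(R)\{R}={X}; candidates ⊆ {C,W,Y}.
size 0: {}; under {} R still reaches {C,W,X,Y} ∋ X.
size 1: {C}, {W}, {Y}; under {C} R still reaches {W,X,Y} ∋ X.
{C,W}: R⊥X given {C,W} in G with R→· removed — back-door holds.
P(X|do(R)) = Σ_{C,W} P(X|R,C,W)·P(C,W).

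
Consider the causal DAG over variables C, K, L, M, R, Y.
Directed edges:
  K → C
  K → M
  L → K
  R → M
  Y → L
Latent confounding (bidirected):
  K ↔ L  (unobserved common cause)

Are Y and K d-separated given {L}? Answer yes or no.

Bayes-Ball from Y | {L} reaches {C,K,M}.
K ∈ reach(Y|{L}) ⇒ Y ⊥̸ K | {L}.

No — Y and K are d-connected given {L}.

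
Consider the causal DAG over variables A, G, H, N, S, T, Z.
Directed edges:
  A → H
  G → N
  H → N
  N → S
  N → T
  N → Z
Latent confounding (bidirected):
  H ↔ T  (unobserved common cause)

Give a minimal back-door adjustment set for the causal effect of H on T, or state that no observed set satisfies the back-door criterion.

H→T: no observed back-door set.

desc(H)\{H}={N,S,T,Z}; candidates ⊆ {A,G}.
H↔T: latent back-door arc(s) into H.
size 0: {}; under {} H still reaches {A,T} ∋ T.
size 1: {A}, {G}; under {A} H still reaches {T} ∋ T.
size 2: {A,G}; under {A,G} H still reaches {T} ∋ T.
H↔T cannot be blocked by any observed set — no back-door set.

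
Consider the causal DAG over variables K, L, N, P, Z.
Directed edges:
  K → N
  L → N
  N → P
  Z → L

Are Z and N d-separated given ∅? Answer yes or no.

No — Z and N are d-connected given ∅.

Bayes-Ball from Z | ∅ reaches {L,N,P}.
N ∈ reach(Z|∅) ⇒ Z ⊥̸ N | ∅.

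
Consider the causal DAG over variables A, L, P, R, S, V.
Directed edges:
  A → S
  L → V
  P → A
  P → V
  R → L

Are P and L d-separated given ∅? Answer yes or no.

Bayes-Ball from P | ∅ reaches {A,S,V}.
L ∉ reach(P|∅) ⇒ P ⊥ L | ∅.

Yes — P ⊥ L | ∅.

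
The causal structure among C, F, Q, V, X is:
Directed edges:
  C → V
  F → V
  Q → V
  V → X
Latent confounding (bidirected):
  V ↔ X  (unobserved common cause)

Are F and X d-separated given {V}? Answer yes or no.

No — F and X are d-connected given {V}.

Bayes-Ball from F | {V} reaches {C,Q,X}.
X ∈ reach(F|{V}) ⇒ F ⊥̸ X | {V}.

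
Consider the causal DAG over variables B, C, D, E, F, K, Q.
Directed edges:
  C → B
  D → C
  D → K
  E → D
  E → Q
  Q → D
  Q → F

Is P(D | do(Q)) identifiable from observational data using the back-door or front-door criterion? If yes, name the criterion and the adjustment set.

P(D|do(Q)): backdoor, adjust for {E}.

desc(Q)\{Q}={B,C,D,F,K}; candidates ⊆ {E}.
size 0: {}; under {} Q still reaches {B,C,D,E,K} ∋ D.
{E}: Q⊥D given {E} in G with Q→· removed — back-door holds.
P(D|do(Q)) = Σ_{E} P(D|Q,E)·P(E).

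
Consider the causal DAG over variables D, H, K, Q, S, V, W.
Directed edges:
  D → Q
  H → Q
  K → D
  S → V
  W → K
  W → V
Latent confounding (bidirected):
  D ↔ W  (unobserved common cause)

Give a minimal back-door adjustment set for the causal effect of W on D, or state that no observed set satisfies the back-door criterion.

desc(W)\{W}={D,K,Q,V}; candidates ⊆ {H,S}.
W↔D: latent back-door arc(s) into W.
size 0: {}; under {} W still reaches {D,Q} ∋ D.
size 1: {H}, {S}; under {H} W still reaches {D,Q} ∋ D.
size 2: {H,S}; under {H,S} W still reaches {D,Q} ∋ D.
W↔D cannot be blocked by any observed set — no back-door set.

W→D: no observed back-door set.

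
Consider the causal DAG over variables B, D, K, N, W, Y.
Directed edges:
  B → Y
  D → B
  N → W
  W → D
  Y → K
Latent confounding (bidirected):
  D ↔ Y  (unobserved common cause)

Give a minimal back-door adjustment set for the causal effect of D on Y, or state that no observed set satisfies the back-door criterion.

D→Y: no observed back-door set.

desc(D)\{D}={B,K,Y}; candidates ⊆ {N,W}.
D↔Y: latent back-door arc(s) into D.
size 0: {}; under {} D still reaches {K,N,W,Y} ∋ Y.
size 1: {N}, {W}; under {N} D still reaches {K,W,Y} ∋ Y.
size 2: {N,W}; under {N,W} D still reaches {K,Y} ∋ Y.
D↔Y cannot be blocked by any observed set — no back-door set.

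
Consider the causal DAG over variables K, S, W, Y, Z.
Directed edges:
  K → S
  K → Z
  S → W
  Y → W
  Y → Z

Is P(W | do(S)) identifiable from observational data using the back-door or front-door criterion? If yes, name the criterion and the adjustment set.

desc(S)\{S}={W}; candidates ⊆ {K,Y,Z}.
∅: S⊥W given ∅ in G with S→· removed — back-door holds.
P(W|do(S)) = P(W|S) — no adjustment needed.

P(W|do(S)): backdoor, adjust for ∅.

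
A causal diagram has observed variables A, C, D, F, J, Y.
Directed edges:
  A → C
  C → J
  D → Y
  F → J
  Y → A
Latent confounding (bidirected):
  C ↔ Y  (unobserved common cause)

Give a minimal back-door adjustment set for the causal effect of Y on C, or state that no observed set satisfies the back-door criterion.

Y→C: no observed back-door set.

desc(Y)\{Y}={A,C,J}; candidates ⊆ {D,F}.
Y↔C: latent back-door arc(s) into Y.
size 0: {}; under {} Y still reaches {C,D,J} ∋ C.
size 1: {D}, {F}; under {D} Y still reaches {C,J} ∋ C.
size 2: {D,F}; under {D,F} Y still reaches {C,J} ∋ C.
Y↔C cannot be blocked by any observed set — no back-door set.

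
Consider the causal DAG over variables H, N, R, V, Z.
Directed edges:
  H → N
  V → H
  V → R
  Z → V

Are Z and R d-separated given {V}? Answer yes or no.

Bayes-Ball from Z | {V} reaches ∅.
R ∉ reach(Z|{V}) ⇒ Z ⊥ R | {V}.

Yes — Z ⊥ R | {V}.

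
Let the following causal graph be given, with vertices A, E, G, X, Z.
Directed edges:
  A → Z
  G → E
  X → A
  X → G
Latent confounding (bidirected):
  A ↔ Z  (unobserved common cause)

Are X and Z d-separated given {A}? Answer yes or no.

Bayes-Ball from X | {A} reaches {E,G,Z}.
Z ∈ reach(X|{A}) ⇒ X ⊥̸ Z | {A}.

No — X and Z are d-connected given {A}.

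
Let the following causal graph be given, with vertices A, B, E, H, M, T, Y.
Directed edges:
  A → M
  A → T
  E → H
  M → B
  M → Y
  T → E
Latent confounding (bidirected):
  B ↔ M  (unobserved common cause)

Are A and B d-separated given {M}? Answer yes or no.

Bayes-Ball from A | {M} reaches {B,E,H,T}.
B ∈ reach(A|{M}) ⇒ A ⊥̸ B | {M}.

No — A and B are d-connected given {M}.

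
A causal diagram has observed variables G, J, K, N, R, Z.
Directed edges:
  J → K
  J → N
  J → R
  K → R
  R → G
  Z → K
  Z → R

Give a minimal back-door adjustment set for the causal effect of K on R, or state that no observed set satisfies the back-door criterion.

K→R: minimal back-door set {J, Z}.

desc(K)\{K}={G,R}; candidates ⊆ {J,N,Z}.
size 0: {}; under {} K still reaches {G,J,N,R,Z} ∋ R.
size 1: {J}, {N}, {Z}; under {J} K still reaches {G,R,Z} ∋ R.
{J,Z}: K⊥R given {J,Z} in G with K→· removed — back-door holds.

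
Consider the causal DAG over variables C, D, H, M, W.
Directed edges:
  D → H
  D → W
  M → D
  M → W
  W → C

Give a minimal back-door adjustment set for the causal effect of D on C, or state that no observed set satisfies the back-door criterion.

D→C: minimal back-door set {M}.

desc(D)\{D}={C,H,W}; candidates ⊆ {M}.
size 0: {}; under {} D still reaches {C,M,W} ∋ C.
{M}: D⊥C given {M} in G with D→· removed — back-door holds.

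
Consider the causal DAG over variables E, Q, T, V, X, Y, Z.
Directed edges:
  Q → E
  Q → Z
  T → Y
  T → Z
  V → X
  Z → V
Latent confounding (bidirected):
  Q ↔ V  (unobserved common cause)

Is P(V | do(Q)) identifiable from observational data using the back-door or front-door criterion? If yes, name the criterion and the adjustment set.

P(V|do(Q)): frontdoor, adjust for {Z}.

desc(Q)\{Q}={E,V,X,Z}; candidates ⊆ {T,Y}.
Q↔V: latent back-door arc(s) into Q.
size 0: {}; under {} Q still reaches {V,X} ∋ V.
size 1: {T}, {Y}; under {T} Q still reaches {V,X} ∋ V.
size 2: {T,Y}; under {T,Y} Q still reaches {V,X} ∋ V.
Q↔V cannot be blocked by any observed set — no back-door set.
{Z}: (i) intercepts every directed Q→V path; (ii) no back-door Q→{Z}; (iii) {Q} blocks every back-door {Z}→V. Front-door holds.
P(V|do(Q)) = Σ_{Z} P(Z|Q) Σ_{Q'} P(V|Z,Q')P(Q').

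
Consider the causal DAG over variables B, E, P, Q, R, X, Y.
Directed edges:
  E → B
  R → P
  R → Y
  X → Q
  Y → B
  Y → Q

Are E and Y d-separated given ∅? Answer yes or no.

Yes — E ⊥ Y | ∅.

Bayes-Ball from E | ∅ reaches {B}.
Y ∉ reach(E|∅) ⇒ E ⊥ Y | ∅.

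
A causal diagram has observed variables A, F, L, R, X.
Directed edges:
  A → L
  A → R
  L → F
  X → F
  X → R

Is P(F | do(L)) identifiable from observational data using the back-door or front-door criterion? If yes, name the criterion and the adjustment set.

desc(L)\{L}={F}; candidates ⊆ {A,R,X}.
∅: L⊥F given ∅ in G with L→· removed — back-door holds.
P(F|do(L)) = P(F|L) — no adjustment needed.

P(F|do(L)): backdoor, adjust for ∅.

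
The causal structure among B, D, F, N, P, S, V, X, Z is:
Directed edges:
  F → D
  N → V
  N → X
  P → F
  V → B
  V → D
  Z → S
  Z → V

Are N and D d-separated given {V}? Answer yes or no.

Bayes-Ball from N | {V} reaches {S,X,Z}.
D ∉ reach(N|{V}) ⇒ N ⊥ D | {V}.

Yes — N ⊥ D | {V}.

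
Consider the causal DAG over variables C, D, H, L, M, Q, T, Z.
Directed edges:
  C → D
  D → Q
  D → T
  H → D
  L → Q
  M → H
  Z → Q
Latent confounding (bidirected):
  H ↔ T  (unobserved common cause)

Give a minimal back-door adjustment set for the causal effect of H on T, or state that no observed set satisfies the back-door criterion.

desc(H)\{H}={D,Q,T}; candidates ⊆ {C,L,M,Z}.
H↔T: latent back-door arc(s) into H.
size 0: {}; under {} H still reaches {M,T} ∋ T.
size 1: {C}, {L}, {M} …(+1); under {C} H still reaches {M,T} ∋ T.
size 2: {C,L}, {C,M}, {C,Z} …(+3); under {C,L} H still reaches {M,T} ∋ T.
H↔T cannot be blocked by any observed set — no back-door set.

H→T: no observed back-door set.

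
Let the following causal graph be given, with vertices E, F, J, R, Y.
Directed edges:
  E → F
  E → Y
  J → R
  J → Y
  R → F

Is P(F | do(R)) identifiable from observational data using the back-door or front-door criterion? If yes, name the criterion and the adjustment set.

desc(R)\{R}={F}; candidates ⊆ {E,J,Y}.
∅: R⊥F given ∅ in G with R→· removed — back-door holds.
P(F|do(R)) = P(F|R) — no adjustment needed.

P(F|do(R)): backdoor, adjust for ∅.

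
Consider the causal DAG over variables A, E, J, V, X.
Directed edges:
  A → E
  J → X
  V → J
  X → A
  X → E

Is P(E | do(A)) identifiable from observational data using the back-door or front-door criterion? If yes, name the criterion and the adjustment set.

P(E|do(A)): backdoor, adjust for {X}.

desc(A)\{A}={E}; candidates ⊆ {J,V,X}.
size 0: {}; under {} A still reaches {E,J,V,X} ∋ E.
{X}: A⊥E given {X} in G with A→· removed — back-door holds.
P(E|do(A)) = Σ_{X} P(E|A,X)·P(X).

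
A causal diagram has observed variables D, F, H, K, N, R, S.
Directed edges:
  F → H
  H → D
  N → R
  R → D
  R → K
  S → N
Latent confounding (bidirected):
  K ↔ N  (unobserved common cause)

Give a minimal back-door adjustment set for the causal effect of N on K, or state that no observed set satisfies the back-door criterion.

desc(N)\{N}={D,K,R}; candidates ⊆ {F,H,S}.
N↔K: latent back-door arc(s) into N.
size 0: {}; under {} N still reaches {K,S} ∋ K.
size 1: {F}, {H}, {S}; under {F} N still reaches {K,S} ∋ K.
size 2: {F,H}, {F,S}, {H,S}; under {F,H} N still reaches {K,S} ∋ K.
N↔K cannot be blocked by any observed set — no back-door set.

N→K: no observed back-door set.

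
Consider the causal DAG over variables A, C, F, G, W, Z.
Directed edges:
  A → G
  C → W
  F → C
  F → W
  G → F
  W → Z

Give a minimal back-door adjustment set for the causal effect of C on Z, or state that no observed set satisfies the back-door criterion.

desc(C)\{C}={W,Z}; candidates ⊆ {A,F,G}.
size 0: {}; under {} C still reaches {A,F,G,W,Z} ∋ Z.
{F}: C⊥Z given {F} in G with C→· removed — back-door holds.

C→Z: minimal back-door set {F}.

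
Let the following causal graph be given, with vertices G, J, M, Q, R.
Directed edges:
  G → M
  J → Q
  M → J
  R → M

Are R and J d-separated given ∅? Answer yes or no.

Bayes-Ball from R | ∅ reaches {J,M,Q}.
J ∈ reach(R|∅) ⇒ R ⊥̸ J | ∅.

No — R and J are d-connected given ∅.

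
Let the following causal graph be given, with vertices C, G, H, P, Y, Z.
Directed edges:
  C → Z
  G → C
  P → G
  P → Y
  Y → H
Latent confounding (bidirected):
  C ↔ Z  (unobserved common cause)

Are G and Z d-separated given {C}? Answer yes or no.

Bayes-Ball from G | {C} reaches {H,P,Y,Z}.
Z ∈ reach(G|{C}) ⇒ G ⊥̸ Z | {C}.

No — G and Z are d-connected given {C}.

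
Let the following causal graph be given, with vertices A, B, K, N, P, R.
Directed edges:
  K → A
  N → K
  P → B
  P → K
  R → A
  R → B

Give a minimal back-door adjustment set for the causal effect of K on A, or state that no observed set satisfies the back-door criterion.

desc(K)\{K}={A}; candidates ⊆ {B,N,P,R}.
∅: K⊥A given ∅ in G with K→· removed — back-door holds.

K→A: minimal back-door set ∅.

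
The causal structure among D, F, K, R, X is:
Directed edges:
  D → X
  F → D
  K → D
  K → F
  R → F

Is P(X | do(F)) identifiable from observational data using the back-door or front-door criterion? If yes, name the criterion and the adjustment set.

desc(F)\{F}={D,X}; candidates ⊆ {K,R}.
size 0: {}; under {} F still reaches {D,K,R,X} ∋ X.
{K}: F⊥X given {K} in G with F→· removed — back-door holds.
P(X|do(F)) = Σ_{K} P(X|F,K)·P(K).

P(X|do(F)): backdoor, adjust for {K}.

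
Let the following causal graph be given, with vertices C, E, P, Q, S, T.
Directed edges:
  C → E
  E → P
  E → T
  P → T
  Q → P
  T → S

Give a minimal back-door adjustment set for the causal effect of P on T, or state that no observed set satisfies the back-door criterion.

P→T: minimal back-door set {E}.

desc(P)\{P}={S,T}; candidates ⊆ {C,E,Q}.
size 0: {}; under {} P still reaches {C,E,Q,S,T} ∋ T.
{E}: P⊥T given {E} in G with P→· removed — back-door holds.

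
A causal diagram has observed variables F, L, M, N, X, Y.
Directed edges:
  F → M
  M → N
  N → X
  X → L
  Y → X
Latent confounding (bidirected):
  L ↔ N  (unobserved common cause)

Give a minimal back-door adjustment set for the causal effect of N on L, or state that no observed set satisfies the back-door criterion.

N→L: no observed back-door set.

desc(N)\{N}={L,X}; candidates ⊆ {F,M,Y}.
N↔L: latent back-door arc(s) into N.
size 0: {}; under {} N still reaches {F,L,M} ∋ L.
size 1: {F}, {M}, {Y}; under {F} N still reaches {L,M} ∋ L.
size 2: {F,M}, {F,Y}, {M,Y}; under {F,M} N still reaches {L} ∋ L.
N↔L cannot be blocked by any observed set — no back-door set.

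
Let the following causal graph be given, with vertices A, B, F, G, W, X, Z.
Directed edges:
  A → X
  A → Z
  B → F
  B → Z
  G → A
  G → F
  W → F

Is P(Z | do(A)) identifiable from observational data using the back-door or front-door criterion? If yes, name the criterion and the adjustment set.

desc(A)\{A}={X,Z}; candidates ⊆ {B,F,G,W}.
∅: A⊥Z given ∅ in G with A→· removed — back-door holds.
P(Z|do(A)) = P(Z|A) — no adjustment needed.

P(Z|do(A)): backdoor, adjust for ∅.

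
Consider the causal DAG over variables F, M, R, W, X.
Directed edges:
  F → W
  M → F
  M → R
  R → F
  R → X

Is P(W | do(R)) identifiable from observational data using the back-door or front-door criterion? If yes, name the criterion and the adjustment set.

desc(R)\{R}={F,W,X}; candidates ⊆ {M}.
size 0: {}; under {} R still reaches {F,M,W} ∋ W.
{M}: R⊥W given {M} in G with R→· removed — back-door holds.
P(W|do(R)) = Σ_{M} P(W|R,M)·P(M).

P(W|do(R)): backdoor, adjust for {M}.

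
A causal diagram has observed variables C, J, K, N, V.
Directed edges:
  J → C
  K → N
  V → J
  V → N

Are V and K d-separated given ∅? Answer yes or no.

Bayes-Ball from V | ∅ reaches {C,J,N}.
K ∉ reach(V|∅) ⇒ V ⊥ K | ∅.

Yes — V ⊥ K | ∅.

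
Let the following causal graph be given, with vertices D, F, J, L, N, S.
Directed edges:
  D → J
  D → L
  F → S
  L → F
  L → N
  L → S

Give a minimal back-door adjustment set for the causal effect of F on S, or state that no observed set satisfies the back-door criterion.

F→S: minimal back-door set {L}.

desc(F)\{F}={S}; candidates ⊆ {D,J,L,N}.
size 0: {}; under {} F still reaches {D,J,L,N,S} ∋ S.
{L}: F⊥S given {L} in G with F→· removed — back-door holds.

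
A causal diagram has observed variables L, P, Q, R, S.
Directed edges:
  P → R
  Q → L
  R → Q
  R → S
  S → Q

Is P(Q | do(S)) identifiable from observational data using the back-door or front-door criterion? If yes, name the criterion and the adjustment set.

desc(S)\{S}={L,Q}; candidates ⊆ {P,R}.
size 0: {}; under {} S still reaches {L,P,Q,R} ∋ Q.
{R}: S⊥Q given {R} in G with S→· removed — back-door holds.
P(Q|do(S)) = Σ_{R} P(Q|S,R)·P(R).

P(Q|do(S)): backdoor, adjust for {R}.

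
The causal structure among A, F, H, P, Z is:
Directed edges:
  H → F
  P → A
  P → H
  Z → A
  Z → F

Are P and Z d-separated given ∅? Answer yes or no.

Bayes-Ball from P | ∅ reaches {A,F,H}.
Z ∉ reach(P|∅) ⇒ P ⊥ Z | ∅.

Yes — P ⊥ Z | ∅.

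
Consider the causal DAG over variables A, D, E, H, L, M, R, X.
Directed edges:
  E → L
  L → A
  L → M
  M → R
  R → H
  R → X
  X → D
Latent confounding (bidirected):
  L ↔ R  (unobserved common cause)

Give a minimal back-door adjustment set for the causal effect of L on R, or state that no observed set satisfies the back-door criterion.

L→R: no observed back-door set.

desc(L)\{L}={A,D,H,M,R,X}; candidates ⊆ {E}.
L↔R: latent back-door arc(s) into L.
size 0: {}; under {} L still reaches {D,E,H,R,X} ∋ R.
size 1: {E}; under {E} L still reaches {D,H,R,X} ∋ R.
L↔R cannot be blocked by any observed set — no back-door set.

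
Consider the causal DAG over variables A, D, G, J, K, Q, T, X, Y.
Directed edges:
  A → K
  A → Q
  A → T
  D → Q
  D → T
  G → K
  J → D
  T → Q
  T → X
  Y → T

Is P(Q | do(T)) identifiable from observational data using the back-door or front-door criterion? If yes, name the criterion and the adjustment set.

P(Q|do(T)): backdoor, adjust for {A, D}.

desc(T)\{T}={Q,X}; candidates ⊆ {A,D,G,J,K,Y}.
size 0: {}; under {} T still reaches {A,D,J,K,Q,Y} ∋ Q.
size 1: {A}, {D}, {G} …(+3); under {A} T still reaches {D,J,Q,Y} ∋ Q.
{A,D}: T⊥Q given {A,D} in G with T→· removed — back-door holds.
P(Q|do(T)) = Σ_{A,D} P(Q|T,A,D)·P(A,D).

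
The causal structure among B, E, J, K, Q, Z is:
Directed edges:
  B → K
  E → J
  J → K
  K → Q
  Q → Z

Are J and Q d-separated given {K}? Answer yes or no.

Yes — J ⊥ Q | {K}.

Bayes-Ball from J | {K} reaches {B,E}.
Q ∉ reach(J|{K}) ⇒ J ⊥ Q | {K}.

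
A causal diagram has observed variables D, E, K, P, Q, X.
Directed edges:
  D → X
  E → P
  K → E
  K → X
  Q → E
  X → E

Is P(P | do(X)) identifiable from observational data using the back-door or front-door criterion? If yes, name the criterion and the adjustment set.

desc(X)\{X}={E,P}; candidates ⊆ {D,K,Q}.
size 0: {}; under {} X still reaches {D,E,K,P} ∋ P.
{K}: X⊥P given {K} in G with X→· removed — back-door holds.
P(P|do(X)) = Σ_{K} P(P|X,K)·P(K).

P(P|do(X)): backdoor, adjust for {K}.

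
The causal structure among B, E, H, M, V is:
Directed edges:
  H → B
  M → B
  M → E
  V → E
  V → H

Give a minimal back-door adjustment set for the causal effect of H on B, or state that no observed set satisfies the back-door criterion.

H→B: minimal back-door set ∅.

desc(H)\{H}={B}; candidates ⊆ {E,M,V}.
∅: H⊥B given ∅ in G with H→· removed — back-door holds.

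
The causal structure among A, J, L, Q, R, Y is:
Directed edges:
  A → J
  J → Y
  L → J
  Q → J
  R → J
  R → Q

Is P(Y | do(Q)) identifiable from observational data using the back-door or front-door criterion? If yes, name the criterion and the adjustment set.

P(Y|do(Q)): backdoor, adjust for {R}.

desc(Q)\{Q}={J,Y}; candidates ⊆ {A,L,R}.
size 0: {}; under {} Q still reaches {J,R,Y} ∋ Y.
{R}: Q⊥Y given {R} in G with Q→· removed — back-door holds.
P(Y|do(Q)) = Σ_{R} P(Y|Q,R)·P(R).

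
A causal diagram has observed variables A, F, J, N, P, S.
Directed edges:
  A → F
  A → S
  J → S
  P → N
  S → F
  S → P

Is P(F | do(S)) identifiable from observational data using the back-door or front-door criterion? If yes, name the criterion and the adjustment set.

desc(S)\{S}={F,N,P}; candidates ⊆ {A,J}.
size 0: {}; under {} S still reaches {A,F,J} ∋ F.
{A}: S⊥F given {A} in G with S→· removed — back-door holds.
P(F|do(S)) = Σ_{A} P(F|S,A)·P(A).

P(F|do(S)): backdoor, adjust for {A}.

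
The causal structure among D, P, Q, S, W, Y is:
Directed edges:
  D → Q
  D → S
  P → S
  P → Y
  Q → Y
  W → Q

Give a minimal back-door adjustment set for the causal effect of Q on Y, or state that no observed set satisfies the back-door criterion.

Q→Y: minimal back-door set ∅.

desc(Q)\{Q}={Y}; candidates ⊆ {D,P,S,W}.
∅: Q⊥Y given ∅ in G with Q→· removed — back-door holds.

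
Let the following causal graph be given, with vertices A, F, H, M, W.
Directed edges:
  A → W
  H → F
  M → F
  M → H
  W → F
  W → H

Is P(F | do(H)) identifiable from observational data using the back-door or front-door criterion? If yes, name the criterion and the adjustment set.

desc(H)\{H}={F}; candidates ⊆ {A,M,W}.
size 0: {}; under {} H still reaches {A,F,M,W} ∋ F.
size 1: {A}, {M}, {W}; under {A} H still reaches {F,M,W} ∋ F.
{M,W}: H⊥F given {M,W} in G with H→· removed — back-door holds.
P(F|do(H)) = Σ_{M,W} P(F|H,M,W)·P(M,W).

P(F|do(H)): backdoor, adjust for {M, W}.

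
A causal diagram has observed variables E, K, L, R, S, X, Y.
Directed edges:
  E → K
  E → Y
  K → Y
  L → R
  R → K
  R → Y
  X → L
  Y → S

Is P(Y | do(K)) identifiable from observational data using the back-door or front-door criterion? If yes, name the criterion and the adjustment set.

desc(K)\{K}={S,Y}; candidates ⊆ {E,L,R,X}.
size 0: {}; under {} K still reaches {E,L,R,S,X,Y} ∋ Y.
size 1: {E}, {L}, {R} …(+1); under {E} K still reaches {L,R,S,X,Y} ∋ Y.
{E,R}: K⊥Y given {E,R} in G with K→· removed — back-door holds.
P(Y|do(K)) = Σ_{E,R} P(Y|K,E,R)·P(E,R).

P(Y|do(K)): backdoor, adjust for {E, R}.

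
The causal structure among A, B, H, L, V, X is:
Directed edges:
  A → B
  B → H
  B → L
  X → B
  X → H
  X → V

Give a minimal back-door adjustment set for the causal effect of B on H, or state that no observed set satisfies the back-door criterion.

desc(B)\{B}={H,L}; candidates ⊆ {A,V,X}.
size 0: {}; under {} B still reaches {A,H,V,X} ∋ H.
{X}: B⊥H given {X} in G with B→· removed — back-door holds.

B→H: minimal back-door set {X}.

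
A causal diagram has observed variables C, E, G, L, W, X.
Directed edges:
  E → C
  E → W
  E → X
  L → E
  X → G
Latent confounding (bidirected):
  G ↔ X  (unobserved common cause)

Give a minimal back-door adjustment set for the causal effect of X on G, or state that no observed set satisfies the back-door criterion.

desc(X)\{X}={G}; candidates ⊆ {C,E,L,W}.
X↔G: latent back-door arc(s) into X.
size 0: {}; under {} X still reaches {C,E,G,L,W} ∋ G.
size 1: {C}, {E}, {L} …(+1); under {C} X still reaches {E,G,L,W} ∋ G.
size 2: {C,E}, {C,L}, {C,W} …(+3); under {C,E} X still reaches {G} ∋ G.
X↔G cannot be blocked by any observed set — no back-door set.

X→G: no observed back-door set.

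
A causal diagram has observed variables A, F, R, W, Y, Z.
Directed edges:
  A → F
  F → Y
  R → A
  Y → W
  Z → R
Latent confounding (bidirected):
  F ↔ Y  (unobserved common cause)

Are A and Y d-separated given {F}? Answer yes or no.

Bayes-Ball from A | {F} reaches {R,W,Y,Z}.
Y ∈ reach(A|{F}) ⇒ A ⊥̸ Y | {F}.

No — A and Y are d-connected given {F}.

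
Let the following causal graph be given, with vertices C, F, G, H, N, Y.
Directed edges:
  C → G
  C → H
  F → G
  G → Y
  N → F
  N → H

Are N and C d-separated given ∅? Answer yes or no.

Yes — N ⊥ C | ∅.

Bayes-Ball from N | ∅ reaches {F,G,H,Y}.
C ∉ reach(N|∅) ⇒ N ⊥ C | ∅.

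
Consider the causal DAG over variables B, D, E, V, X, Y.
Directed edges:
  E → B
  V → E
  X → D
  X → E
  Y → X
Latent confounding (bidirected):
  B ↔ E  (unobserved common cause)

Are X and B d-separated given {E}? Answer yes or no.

Bayes-Ball from X | {E} reaches {B,D,V,Y}.
B ∈ reach(X|{E}) ⇒ X ⊥̸ B | {E}.

No — X and B are d-connected given {E}.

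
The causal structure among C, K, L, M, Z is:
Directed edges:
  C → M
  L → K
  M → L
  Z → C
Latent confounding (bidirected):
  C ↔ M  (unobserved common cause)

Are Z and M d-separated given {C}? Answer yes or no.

No — Z and M are d-connected given {C}.

Bayes-Ball from Z | {C} reaches {K,L,M}.
M ∈ reach(Z|{C}) ⇒ Z ⊥̸ M | {C}.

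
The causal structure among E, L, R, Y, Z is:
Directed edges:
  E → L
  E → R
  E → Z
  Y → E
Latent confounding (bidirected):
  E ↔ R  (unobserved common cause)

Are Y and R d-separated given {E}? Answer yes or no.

No — Y and R are d-connected given {E}.

Bayes-Ball from Y | {E} reaches {R}.
R ∈ reach(Y|{E}) ⇒ Y ⊥̸ R | {E}.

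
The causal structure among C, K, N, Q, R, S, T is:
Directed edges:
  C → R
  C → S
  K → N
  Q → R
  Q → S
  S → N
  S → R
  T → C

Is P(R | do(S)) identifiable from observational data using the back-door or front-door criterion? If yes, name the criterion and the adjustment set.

desc(S)\{S}={N,R}; candidates ⊆ {C,K,Q,T}.
size 0: {}; under {} S still reaches {C,Q,R,T} ∋ R.
size 1: {C}, {K}, {Q} …(+1); under {C} S still reaches {Q,R} ∋ R.
{C,Q}: S⊥R given {C,Q} in G with S→· removed — back-door holds.
P(R|do(S)) = Σ_{C,Q} P(R|S,C,Q)·P(C,Q).

P(R|do(S)): backdoor, adjust for {C, Q}.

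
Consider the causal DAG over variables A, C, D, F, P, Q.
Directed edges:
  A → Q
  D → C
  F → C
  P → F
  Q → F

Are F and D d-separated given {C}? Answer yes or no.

No — F and D are d-connected given {C}.

Bayes-Ball from F | {C} reaches {A,D,P,Q}.
D ∈ reach(F|{C}) ⇒ F ⊥̸ D | {C}.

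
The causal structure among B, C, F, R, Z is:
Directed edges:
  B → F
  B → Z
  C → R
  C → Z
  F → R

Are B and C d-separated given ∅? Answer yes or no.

Bayes-Ball from B | ∅ reaches {F,R,Z}.
C ∉ reach(B|∅) ⇒ B ⊥ C | ∅.

Yes — B ⊥ C | ∅.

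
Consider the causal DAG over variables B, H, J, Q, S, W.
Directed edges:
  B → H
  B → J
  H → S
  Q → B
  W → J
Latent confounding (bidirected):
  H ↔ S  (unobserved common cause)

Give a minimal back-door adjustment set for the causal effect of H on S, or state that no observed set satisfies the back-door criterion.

H→S: no observed back-door set.

desc(H)\{H}={S}; candidates ⊆ {B,J,Q,W}.
H↔S: latent back-door arc(s) into H.
size 0: {}; under {} H still reaches {B,J,Q,S} ∋ S.
size 1: {B}, {J}, {Q} …(+1); under {B} H still reaches {S} ∋ S.
size 2: {B,J}, {B,Q}, {B,W} …(+3); under {B,J} H still reaches {S} ∋ S.
H↔S cannot be blocked by any observed set — no back-door set.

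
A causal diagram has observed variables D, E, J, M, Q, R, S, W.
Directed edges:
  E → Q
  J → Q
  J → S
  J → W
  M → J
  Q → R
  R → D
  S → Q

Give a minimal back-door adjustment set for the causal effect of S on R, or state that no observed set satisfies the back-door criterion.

S→R: minimal back-door set {J}.

desc(S)\{S}={D,Q,R}; candidates ⊆ {E,J,M,W}.
size 0: {}; under {} S still reaches {D,J,M,Q,R,W} ∋ R.
{J}: S⊥R given {J} in G with S→· removed — back-door holds.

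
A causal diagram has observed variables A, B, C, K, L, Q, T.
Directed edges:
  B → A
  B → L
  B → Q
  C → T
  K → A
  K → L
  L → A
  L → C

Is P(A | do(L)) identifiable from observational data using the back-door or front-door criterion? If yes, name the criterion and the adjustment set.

desc(L)\{L}={A,C,T}; candidates ⊆ {B,K,Q}.
size 0: {}; under {} L still reaches {A,B,K,Q} ∋ A.
size 1: {B}, {K}, {Q}; under {B} L still reaches {A,K} ∋ A.
{B,K}: L⊥A given {B,K} in G with L→· removed — back-door holds.
P(A|do(L)) = Σ_{B,K} P(A|L,B,K)·P(B,K).

P(A|do(L)): backdoor, adjust for {B, K}.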